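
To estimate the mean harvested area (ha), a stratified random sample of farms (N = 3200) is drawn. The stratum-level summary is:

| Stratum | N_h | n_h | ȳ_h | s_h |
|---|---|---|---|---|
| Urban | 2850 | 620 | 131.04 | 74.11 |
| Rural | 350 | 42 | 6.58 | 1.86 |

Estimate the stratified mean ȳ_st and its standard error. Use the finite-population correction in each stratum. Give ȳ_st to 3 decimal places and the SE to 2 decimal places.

ȳ_st ≈ 117.427, SE ≈ 2.34

ȳ_st = Σ W_h ȳ_h = (2850·131.04 + 350·6.58)/3200 = 117.42719
V̂(ȳ_st) = Σ W_h² (1 − n_h/N_h) s_h²/n_h, with W_h = N_h/N and N = 3200:
  stratum Urban: (2850/3200)²·(1 − 620/2850)·74.11²/620 = 5.49809
  stratum Rural: (350/3200)²·(1 − 42/350)·1.86²/42 = 0.000867152
V̂(ȳ_st) = 5.49896
SE(ȳ_st) = √5.49896 = 2.34499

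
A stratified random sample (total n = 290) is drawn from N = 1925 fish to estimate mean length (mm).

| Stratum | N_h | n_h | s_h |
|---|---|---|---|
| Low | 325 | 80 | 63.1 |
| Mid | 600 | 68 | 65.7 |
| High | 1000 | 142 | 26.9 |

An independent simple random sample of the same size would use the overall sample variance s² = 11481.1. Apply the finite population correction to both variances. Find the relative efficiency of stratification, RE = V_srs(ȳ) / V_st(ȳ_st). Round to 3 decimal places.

RE ≈ 4.357

V̂(ȳ_st) = Σ W_h² (1 − n_h/N_h) s_h²/n_h, with W_h = N_h/N and N = 1925:
  stratum Low: (325/1925)²·(1 − 80/325)·63.1²/80 = 1.06944
  stratum Mid: (600/1925)²·(1 − 68/600)·65.7²/68 = 5.46793
  stratum High: (1000/1925)²·(1 − 142/1000)·26.9²/142 = 1.17989
V_st = 7.71727
V_srs = (1 − 290/1925)·11481.1/290 = 33.6258
Relative efficiency = V_srs / V_st = 33.6258/7.71727 = 4.3572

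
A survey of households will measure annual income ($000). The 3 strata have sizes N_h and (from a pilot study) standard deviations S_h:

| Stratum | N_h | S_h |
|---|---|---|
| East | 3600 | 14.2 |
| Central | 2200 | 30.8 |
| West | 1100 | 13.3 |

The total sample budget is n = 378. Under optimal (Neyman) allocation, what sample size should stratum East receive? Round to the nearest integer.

Neyman allocation: n_h = n · N_h S_h / Σ N_i S_i, with n = 378.
  stratum East: N_h·S_h = 3600·14.2 = 51120.00
  stratum Central: N_h·S_h = 2200·30.8 = 67760.00
  stratum West: N_h·S_h = 1100·13.3 = 14630.00
Σ N_h S_h = 133510.00
n for stratum East = 378·51120.00/133510.00 = 144.733 → 145

145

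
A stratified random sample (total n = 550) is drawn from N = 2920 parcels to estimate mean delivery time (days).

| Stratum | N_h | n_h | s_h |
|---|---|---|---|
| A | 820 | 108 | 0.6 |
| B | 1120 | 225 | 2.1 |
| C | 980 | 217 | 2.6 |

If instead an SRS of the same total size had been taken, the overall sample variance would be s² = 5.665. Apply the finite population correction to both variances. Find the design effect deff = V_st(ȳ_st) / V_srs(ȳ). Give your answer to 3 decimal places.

V̂(ȳ_st) = Σ W_h² (1 − n_h/N_h) s_h²/n_h, with W_h = N_h/N and N = 2920:
  stratum A: (820/2920)²·(1 − 108/820)·0.6²/108 = 0.000228248
  stratum B: (1120/2920)²·(1 − 225/1120)·2.1²/225 = 0.00230426
  stratum C: (980/2920)²·(1 − 217/980)·2.6²/217 = 0.00273194
V_st = 0.00526445
V_srs = (1 − 550/2920)·5.665/550 = 0.00835993
deff = V_st / V_srs = 0.00526445/0.00835993 = 0.6297

deff ≈ 0.630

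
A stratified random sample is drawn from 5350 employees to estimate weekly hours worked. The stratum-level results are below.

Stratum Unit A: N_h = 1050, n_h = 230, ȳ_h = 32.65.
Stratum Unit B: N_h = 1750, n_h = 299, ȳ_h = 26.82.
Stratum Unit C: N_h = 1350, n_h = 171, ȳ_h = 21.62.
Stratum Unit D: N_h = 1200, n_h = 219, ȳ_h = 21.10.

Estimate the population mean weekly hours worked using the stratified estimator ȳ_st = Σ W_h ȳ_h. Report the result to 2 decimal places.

N = Σ N_h = 5350. Stratum weights W_h = N_h/N.
ȳ_st = (1050·32.65 + 1750·26.82 + 1350·21.62 + 1200·21.10) / 5350 = 25.3691

ȳ_st ≈ 25.37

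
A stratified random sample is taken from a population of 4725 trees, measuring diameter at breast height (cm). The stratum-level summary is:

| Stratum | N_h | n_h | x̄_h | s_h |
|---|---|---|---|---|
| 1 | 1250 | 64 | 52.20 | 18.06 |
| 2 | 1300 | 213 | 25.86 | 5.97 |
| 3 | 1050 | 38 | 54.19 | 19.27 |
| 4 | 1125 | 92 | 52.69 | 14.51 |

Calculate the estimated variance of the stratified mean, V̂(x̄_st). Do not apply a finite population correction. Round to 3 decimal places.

V̂(x̄_st) ≈ 0.982

V̂(x̄_st) = Σ W_h² s_h²/n_h, with W_h = N_h/N and N = 4725:
  stratum 1: (1250/4725)²·18.06²/64 = 0.356674
  stratum 2: (1300/4725)²·5.97²/213 = 0.0126664
  stratum 3: (1050/4725)²·19.27²/38 = 0.482564
  stratum 4: (1125/4725)²·14.51²/92 = 0.129732
V̂(x̄_st) = 0.981637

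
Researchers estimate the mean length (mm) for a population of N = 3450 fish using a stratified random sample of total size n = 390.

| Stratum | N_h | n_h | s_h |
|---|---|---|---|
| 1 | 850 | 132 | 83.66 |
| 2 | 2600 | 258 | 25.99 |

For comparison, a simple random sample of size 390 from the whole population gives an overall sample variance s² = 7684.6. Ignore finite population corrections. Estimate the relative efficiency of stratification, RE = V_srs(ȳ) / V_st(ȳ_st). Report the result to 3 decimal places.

RE ≈ 4.187

V̂(ȳ_st) = Σ W_h² s_h²/n_h, with W_h = N_h/N and N = 3450:
  stratum 1: (850/3450)²·83.66²/132 = 3.21856
  stratum 2: (2600/3450)²·25.99²/258 = 1.48697
V_st = 4.70553
V_srs = s²/n = 7684.6/390 = 19.7041
Relative efficiency = V_srs / V_st = 19.7041/4.70553 = 4.1874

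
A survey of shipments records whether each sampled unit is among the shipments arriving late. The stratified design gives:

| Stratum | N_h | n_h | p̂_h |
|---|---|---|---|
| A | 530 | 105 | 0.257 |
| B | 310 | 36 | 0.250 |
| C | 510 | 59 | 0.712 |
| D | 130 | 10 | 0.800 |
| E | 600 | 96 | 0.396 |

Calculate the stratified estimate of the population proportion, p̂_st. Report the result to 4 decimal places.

p̂_st ≈ 0.4416

N = 2080; stratum weights W_h = N_h/N.
p̂_st = Σ W_h p̂_h = (530·0.257 + 310·0.250 + 510·0.712 + 130·0.800 + 600·0.396)/2080 = 0.44155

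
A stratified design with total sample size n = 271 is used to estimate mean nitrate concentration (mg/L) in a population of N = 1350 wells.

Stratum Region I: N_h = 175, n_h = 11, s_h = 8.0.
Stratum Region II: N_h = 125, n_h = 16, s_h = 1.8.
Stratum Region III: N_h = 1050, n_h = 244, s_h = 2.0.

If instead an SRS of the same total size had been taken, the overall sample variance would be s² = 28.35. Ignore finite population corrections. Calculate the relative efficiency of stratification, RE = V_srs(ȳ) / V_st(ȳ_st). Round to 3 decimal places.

RE ≈ 0.956

V̂(ȳ_st) = Σ W_h² s_h²/n_h, with W_h = N_h/N and N = 1350:
  stratum Region I: (175/1350)²·8.0²/11 = 0.0977678
  stratum Region II: (125/1350)²·1.8²/16 = 0.00173611
  stratum Region III: (1050/1350)²·2.0²/244 = 0.00991702
V_st = 0.109421
V_srs = s²/n = 28.35/271 = 0.104613
Relative efficiency = V_srs / V_st = 0.104613/0.109421 = 0.9561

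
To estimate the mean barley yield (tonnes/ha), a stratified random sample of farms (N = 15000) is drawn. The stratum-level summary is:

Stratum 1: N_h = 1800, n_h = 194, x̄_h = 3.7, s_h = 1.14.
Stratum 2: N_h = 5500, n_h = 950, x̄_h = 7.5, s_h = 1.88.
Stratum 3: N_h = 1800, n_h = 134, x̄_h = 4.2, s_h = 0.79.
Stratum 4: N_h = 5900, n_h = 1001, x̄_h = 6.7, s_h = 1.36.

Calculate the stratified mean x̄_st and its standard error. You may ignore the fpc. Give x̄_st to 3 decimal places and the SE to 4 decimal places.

x̄_st ≈ 6.333, SE ≈ 0.0308

x̄_st = Σ W_h x̄_h = (1800·3.7 + 5500·7.5 + 1800·4.2 + 5900·6.7)/15000 = 6.33333
V̂(x̄_st) = Σ W_h² s_h²/n_h, with W_h = N_h/N and N = 15000:
  stratum 1: (1800/15000)²·1.14²/194 = 9.64652e-05
  stratum 2: (5500/15000)²·1.88²/950 = 0.00050019
  stratum 3: (1800/15000)²·0.79²/134 = 6.70675e-05
  stratum 4: (5900/15000)²·1.36²/1001 = 0.000285868
V̂(x̄_st) = 0.00094959
SE(x̄_st) = √0.00094959 = 0.0308154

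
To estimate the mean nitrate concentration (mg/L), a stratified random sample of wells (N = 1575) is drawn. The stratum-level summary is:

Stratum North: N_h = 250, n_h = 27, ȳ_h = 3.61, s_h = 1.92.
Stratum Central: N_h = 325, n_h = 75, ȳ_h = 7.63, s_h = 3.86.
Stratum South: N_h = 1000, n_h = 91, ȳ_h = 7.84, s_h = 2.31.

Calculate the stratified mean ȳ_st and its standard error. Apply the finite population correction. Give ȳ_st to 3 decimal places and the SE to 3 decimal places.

ȳ_st ≈ 7.125, SE ≈ 0.176

ȳ_st = Σ W_h ȳ_h = (250·3.61 + 325·7.63 + 1000·7.84)/1575 = 7.12524
V̂(ȳ_st) = Σ W_h² (1 − n_h/N_h) s_h²/n_h, with W_h = N_h/N and N = 1575:
  stratum North: (250/1575)²·(1 − 27/250)·1.92²/27 = 0.00306847
  stratum Central: (325/1575)²·(1 − 75/325)·3.86²/75 = 0.00650692
  stratum South: (1000/1575)²·(1 − 91/1000)·2.31²/91 = 0.0214875
V̂(ȳ_st) = 0.0310629
SE(ȳ_st) = √0.0310629 = 0.176247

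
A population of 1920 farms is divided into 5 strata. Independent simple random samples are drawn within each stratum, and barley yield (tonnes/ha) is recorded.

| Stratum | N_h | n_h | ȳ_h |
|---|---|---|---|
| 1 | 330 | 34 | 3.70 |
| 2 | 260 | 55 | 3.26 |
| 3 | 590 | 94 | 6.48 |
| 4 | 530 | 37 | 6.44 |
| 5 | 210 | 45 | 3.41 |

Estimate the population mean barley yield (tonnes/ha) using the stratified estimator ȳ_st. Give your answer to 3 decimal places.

N = Σ N_h = 1920. Stratum weights W_h = N_h/N.
ȳ_st = (330·3.70 + 260·3.26 + 590·6.48 + 530·6.44 + 210·3.41) / 1920 = 5.21932

ȳ_st ≈ 5.219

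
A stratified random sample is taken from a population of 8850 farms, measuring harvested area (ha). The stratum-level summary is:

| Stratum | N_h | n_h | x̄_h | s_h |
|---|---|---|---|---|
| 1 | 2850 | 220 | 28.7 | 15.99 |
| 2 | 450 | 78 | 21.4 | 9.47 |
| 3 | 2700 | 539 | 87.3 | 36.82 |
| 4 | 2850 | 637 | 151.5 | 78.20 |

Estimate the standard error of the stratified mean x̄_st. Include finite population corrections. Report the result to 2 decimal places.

SE(x̄_st) ≈ 1.04

V̂(x̄_st) = Σ W_h² (1 − n_h/N_h) s_h²/n_h, with W_h = N_h/N and N = 8850:
  stratum 1: (2850/8850)²·(1 − 220/2850)·15.99²/220 = 0.111221
  stratum 2: (450/8850)²·(1 − 78/450)·9.47²/78 = 0.00245739
  stratum 3: (2700/8850)²·(1 − 539/2700)·36.82²/539 = 0.187375
  stratum 4: (2850/8850)²·(1 − 637/2850)·78.20²/637 = 0.773061
V̂(x̄_st) = 1.07411
SE(x̄_st) = √1.07411 = 1.03639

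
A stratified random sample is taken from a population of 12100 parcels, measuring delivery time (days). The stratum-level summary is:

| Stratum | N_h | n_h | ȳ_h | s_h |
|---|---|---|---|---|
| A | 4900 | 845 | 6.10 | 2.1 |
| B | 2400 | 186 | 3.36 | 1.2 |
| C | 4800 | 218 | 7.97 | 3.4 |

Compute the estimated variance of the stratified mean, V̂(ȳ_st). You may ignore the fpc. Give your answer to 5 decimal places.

V̂(ȳ_st) = Σ W_h² s_h²/n_h, with W_h = N_h/N and N = 12100:
  stratum A: (4900/12100)²·2.1²/845 = 0.000855861
  stratum B: (2400/12100)²·1.2²/186 = 0.00030458
  stratum C: (4800/12100)²·3.4²/218 = 0.00834475
V̂(ȳ_st) = 0.00950519

V̂(ȳ_st) ≈ 0.00951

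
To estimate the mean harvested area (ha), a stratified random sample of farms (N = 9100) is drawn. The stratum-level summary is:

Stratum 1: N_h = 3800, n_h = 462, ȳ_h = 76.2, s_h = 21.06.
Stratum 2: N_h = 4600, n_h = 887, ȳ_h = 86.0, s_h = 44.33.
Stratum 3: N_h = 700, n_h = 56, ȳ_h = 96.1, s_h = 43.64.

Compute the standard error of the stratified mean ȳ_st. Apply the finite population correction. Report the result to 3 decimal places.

V̂(ȳ_st) = Σ W_h² (1 − n_h/N_h) s_h²/n_h, with W_h = N_h/N and N = 9100:
  stratum 1: (3800/9100)²·(1 − 462/3800)·21.06²/462 = 0.147049
  stratum 2: (4600/9100)²·(1 − 887/4600)·44.33²/887 = 0.456953
  stratum 3: (700/9100)²·(1 − 56/700)·43.64²/56 = 0.185132
V̂(ȳ_st) = 0.789135
SE(ȳ_st) = √0.789135 = 0.888333

SE(ȳ_st) ≈ 0.888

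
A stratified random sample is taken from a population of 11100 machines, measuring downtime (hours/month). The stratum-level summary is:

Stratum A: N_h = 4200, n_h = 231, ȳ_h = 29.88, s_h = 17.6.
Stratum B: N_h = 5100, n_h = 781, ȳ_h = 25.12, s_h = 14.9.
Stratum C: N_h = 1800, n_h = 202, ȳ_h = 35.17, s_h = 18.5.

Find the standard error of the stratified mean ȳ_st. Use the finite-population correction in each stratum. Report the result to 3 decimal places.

SE(ȳ_st) ≈ 0.521

V̂(ȳ_st) = Σ W_h² (1 − n_h/N_h) s_h²/n_h, with W_h = N_h/N and N = 11100:
  stratum A: (4200/11100)²·(1 − 231/4200)·17.6²/231 = 0.181425
  stratum B: (5100/11100)²·(1 − 781/5100)·14.9²/781 = 0.0508193
  stratum C: (1800/11100)²·(1 − 202/1800)·18.5²/202 = 0.0395545
V̂(ȳ_st) = 0.271799
SE(ȳ_st) = √0.271799 = 0.521344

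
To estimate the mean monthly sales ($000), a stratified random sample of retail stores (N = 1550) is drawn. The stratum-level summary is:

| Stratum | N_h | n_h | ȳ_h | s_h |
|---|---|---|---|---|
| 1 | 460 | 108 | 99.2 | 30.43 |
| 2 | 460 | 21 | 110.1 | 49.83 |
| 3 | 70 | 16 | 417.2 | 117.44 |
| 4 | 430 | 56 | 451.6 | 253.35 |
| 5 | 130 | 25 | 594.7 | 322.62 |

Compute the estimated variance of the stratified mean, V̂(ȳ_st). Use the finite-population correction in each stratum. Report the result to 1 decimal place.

V̂(ȳ_st) ≈ 112.3

V̂(ȳ_st) = Σ W_h² (1 − n_h/N_h) s_h²/n_h, with W_h = N_h/N and N = 1550:
  stratum 1: (460/1550)²·(1 − 108/460)·30.43²/108 = 0.577853
  stratum 2: (460/1550)²·(1 − 21/460)·49.83²/21 = 9.93851
  stratum 3: (70/1550)²·(1 − 16/70)·117.44²/16 = 1.35625
  stratum 4: (430/1550)²·(1 − 56/430)·253.35²/56 = 76.7239
  stratum 5: (130/1550)²·(1 − 25/130)·322.62²/25 = 23.6544
V̂(ȳ_st) = 112.251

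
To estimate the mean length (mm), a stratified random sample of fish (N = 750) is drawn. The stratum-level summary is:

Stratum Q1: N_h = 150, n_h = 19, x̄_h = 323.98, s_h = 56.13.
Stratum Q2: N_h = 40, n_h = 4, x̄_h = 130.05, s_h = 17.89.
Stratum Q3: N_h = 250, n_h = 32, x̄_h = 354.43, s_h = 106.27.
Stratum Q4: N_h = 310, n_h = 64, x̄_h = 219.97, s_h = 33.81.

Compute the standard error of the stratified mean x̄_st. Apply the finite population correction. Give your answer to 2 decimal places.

SE(x̄_st) ≈ 6.53

V̂(x̄_st) = Σ W_h² (1 − n_h/N_h) s_h²/n_h, with W_h = N_h/N and N = 750:
  stratum Q1: (150/750)²·(1 − 19/150)·56.13²/19 = 5.79264
  stratum Q2: (40/750)²·(1 − 4/40)·17.89²/4 = 0.204833
  stratum Q3: (250/750)²·(1 − 32/250)·106.27²/32 = 34.1936
  stratum Q4: (310/750)²·(1 − 64/310)·33.81²/64 = 2.4215
V̂(x̄_st) = 42.6126
SE(x̄_st) = √42.6126 = 6.52783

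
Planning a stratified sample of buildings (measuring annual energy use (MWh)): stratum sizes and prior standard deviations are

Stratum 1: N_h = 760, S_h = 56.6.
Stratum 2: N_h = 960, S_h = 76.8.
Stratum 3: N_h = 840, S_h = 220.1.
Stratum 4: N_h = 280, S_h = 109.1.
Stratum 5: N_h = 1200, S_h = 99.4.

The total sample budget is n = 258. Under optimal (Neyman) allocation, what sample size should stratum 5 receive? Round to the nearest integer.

Neyman allocation: n_h = n · N_h S_h / Σ N_i S_i, with n = 258.
  stratum 1: N_h·S_h = 760·56.6 = 43016.00
  stratum 2: N_h·S_h = 960·76.8 = 73728.00
  stratum 3: N_h·S_h = 840·220.1 = 184884.00
  stratum 4: N_h·S_h = 280·109.1 = 30548.00
  stratum 5: N_h·S_h = 1200·99.4 = 119280.00
Σ N_h S_h = 451456.00
n for stratum 5 = 258·119280.00/451456.00 = 68.167 → 68

68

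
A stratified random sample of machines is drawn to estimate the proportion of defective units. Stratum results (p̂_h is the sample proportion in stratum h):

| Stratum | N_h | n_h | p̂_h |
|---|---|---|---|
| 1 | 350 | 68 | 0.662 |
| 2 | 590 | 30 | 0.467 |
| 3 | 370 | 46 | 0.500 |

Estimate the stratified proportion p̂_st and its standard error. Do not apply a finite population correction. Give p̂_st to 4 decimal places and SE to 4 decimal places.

N = 1310; stratum weights W_h = N_h/N.
p̂_st = Σ W_h p̂_h = (350·0.662 + 590·0.467 + 370·0.500)/1310 = 0.52842
V̂(p̂_st) = Σ W_h² p̂_h(1−p̂_h)/(n_h−1):
  stratum 1: (350/1310)²·0.662·0.338/67 = 0.000238393
  stratum 2: (590/1310)²·0.467·0.533/29 = 0.00174104
  stratum 3: (370/1310)²·0.500·0.500/45 = 0.000443188
V̂(p̂_st) = 0.00242262; SE = √V̂ = 0.0492201

p̂_st ≈ 0.5284, SE ≈ 0.0492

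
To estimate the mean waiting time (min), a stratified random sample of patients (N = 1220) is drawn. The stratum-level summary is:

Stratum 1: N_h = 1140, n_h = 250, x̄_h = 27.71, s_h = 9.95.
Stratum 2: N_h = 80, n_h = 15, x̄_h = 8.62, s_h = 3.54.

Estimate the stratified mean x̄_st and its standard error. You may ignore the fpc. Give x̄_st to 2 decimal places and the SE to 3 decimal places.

x̄_st ≈ 26.46, SE ≈ 0.591

x̄_st = Σ W_h x̄_h = (1140·27.71 + 80·8.62)/1220 = 26.45820
V̂(x̄_st) = Σ W_h² s_h²/n_h, with W_h = N_h/N and N = 1220:
  stratum 1: (1140/1220)²·9.95²/250 = 0.345777
  stratum 2: (80/1220)²·3.54²/15 = 0.00359232
V̂(x̄_st) = 0.349369
SE(x̄_st) = √0.349369 = 0.591075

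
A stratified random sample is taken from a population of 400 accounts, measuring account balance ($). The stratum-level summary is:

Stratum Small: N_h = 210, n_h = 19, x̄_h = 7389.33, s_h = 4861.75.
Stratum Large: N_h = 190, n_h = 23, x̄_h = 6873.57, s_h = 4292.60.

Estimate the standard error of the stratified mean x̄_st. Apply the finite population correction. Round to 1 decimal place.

V̂(x̄_st) = Σ W_h² (1 − n_h/N_h) s_h²/n_h, with W_h = N_h/N and N = 400:
  stratum Small: (210/400)²·(1 − 19/210)·4861.75²/19 = 311863
  stratum Large: (190/400)²·(1 − 23/190)·4292.60²/23 = 158878
V̂(x̄_st) = 470741
SE(x̄_st) = √470741 = 686.106

SE(x̄_st) ≈ 686.1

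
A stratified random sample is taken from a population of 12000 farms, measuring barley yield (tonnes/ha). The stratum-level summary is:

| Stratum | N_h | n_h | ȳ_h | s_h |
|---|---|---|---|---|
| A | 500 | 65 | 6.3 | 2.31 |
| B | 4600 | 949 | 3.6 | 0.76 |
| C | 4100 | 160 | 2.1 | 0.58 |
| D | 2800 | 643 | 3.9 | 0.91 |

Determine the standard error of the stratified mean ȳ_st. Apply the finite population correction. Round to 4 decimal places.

SE(ȳ_st) ≈ 0.0220

V̂(ȳ_st) = Σ W_h² (1 − n_h/N_h) s_h²/n_h, with W_h = N_h/N and N = 12000:
  stratum A: (500/12000)²·(1 − 65/500)·2.31²/65 = 0.000123996
  stratum B: (4600/12000)²·(1 − 949/4600)·0.76²/949 = 7.09853e-05
  stratum C: (4100/12000)²·(1 − 160/4100)·0.58²/160 = 0.00023586
  stratum D: (2800/12000)²·(1 − 643/2800)·0.91²/643 = 5.40154e-05
V̂(ȳ_st) = 0.000484856
SE(ȳ_st) = √0.000484856 = 0.0220194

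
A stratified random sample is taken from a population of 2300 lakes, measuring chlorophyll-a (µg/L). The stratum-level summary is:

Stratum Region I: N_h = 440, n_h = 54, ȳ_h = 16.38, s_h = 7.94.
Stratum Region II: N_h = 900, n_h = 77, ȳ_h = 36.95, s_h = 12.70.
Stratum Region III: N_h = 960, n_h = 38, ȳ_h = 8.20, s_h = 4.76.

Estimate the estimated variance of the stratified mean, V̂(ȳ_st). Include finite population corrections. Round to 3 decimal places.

V̂(ȳ_st) ≈ 0.431

V̂(ȳ_st) = Σ W_h² (1 − n_h/N_h) s_h²/n_h, with W_h = N_h/N and N = 2300:
  stratum Region I: (440/2300)²·(1 − 54/440)·7.94²/54 = 0.0374828
  stratum Region II: (900/2300)²·(1 − 77/900)·12.70²/77 = 0.293294
  stratum Region III: (960/2300)²·(1 − 38/960)·4.76²/38 = 0.0997647
V̂(ȳ_st) = 0.430542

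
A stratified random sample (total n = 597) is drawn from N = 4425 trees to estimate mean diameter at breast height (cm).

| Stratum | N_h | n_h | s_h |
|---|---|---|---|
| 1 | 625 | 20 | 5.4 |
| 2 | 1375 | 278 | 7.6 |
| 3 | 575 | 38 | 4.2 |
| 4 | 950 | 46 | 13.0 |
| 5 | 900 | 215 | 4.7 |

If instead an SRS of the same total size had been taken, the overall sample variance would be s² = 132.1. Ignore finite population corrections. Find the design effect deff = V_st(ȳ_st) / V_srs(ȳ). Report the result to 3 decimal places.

deff ≈ 1.042

V̂(ȳ_st) = Σ W_h² s_h²/n_h, with W_h = N_h/N and N = 4425:
  stratum 1: (625/4425)²·5.4²/20 = 0.0290865
  stratum 2: (1375/4425)²·7.6²/278 = 0.0200614
  stratum 3: (575/4425)²·4.2²/38 = 0.00783834
  stratum 4: (950/4425)²·13.0²/46 = 0.169336
  stratum 5: (900/4425)²·4.7²/215 = 0.00425026
V_st = 0.230573
V_srs = s²/n = 132.1/597 = 0.221273
deff = V_st / V_srs = 0.230573/0.221273 = 1.0420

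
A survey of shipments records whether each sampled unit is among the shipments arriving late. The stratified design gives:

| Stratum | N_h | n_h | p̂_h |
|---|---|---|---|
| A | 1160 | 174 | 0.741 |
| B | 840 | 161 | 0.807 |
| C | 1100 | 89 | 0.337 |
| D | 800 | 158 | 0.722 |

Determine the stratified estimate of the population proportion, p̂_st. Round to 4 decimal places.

N = 3900; stratum weights W_h = N_h/N.
p̂_st = Σ W_h p̂_h = (1160·0.741 + 840·0.807 + 1100·0.337 + 800·0.722)/3900 = 0.63737

p̂_st ≈ 0.6374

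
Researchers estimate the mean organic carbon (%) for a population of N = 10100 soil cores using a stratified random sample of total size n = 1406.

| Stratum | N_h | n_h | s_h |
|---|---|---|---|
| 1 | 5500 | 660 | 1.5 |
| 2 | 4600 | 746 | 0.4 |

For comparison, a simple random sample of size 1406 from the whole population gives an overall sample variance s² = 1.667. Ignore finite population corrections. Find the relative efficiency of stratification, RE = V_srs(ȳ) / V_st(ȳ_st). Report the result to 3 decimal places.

RE ≈ 1.123

V̂(ȳ_st) = Σ W_h² s_h²/n_h, with W_h = N_h/N and N = 10100:
  stratum 1: (5500/10100)²·1.5²/660 = 0.00101093
  stratum 2: (4600/10100)²·0.4²/746 = 4.44891e-05
V_st = 0.00105542
V_srs = s²/n = 1.667/1406 = 0.00118563
Relative efficiency = V_srs / V_st = 0.00118563/0.00105542 = 1.1234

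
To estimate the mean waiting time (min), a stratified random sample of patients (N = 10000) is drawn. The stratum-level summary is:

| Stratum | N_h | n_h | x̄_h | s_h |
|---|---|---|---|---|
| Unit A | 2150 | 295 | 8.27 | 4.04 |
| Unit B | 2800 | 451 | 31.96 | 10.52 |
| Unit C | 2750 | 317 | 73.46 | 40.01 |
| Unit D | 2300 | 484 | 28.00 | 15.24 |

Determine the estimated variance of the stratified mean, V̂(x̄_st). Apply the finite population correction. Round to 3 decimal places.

V̂(x̄_st) ≈ 0.376

V̂(x̄_st) = Σ W_h² (1 − n_h/N_h) s_h²/n_h, with W_h = N_h/N and N = 10000:
  stratum Unit A: (2150/10000)²·(1 − 295/2150)·4.04²/295 = 0.0022066
  stratum Unit B: (2800/10000)²·(1 − 451/2800)·10.52²/451 = 0.0161397
  stratum Unit C: (2750/10000)²·(1 − 317/2750)·40.01²/317 = 0.337872
  stratum Unit D: (2300/10000)²·(1 − 484/2300)·15.24²/484 = 0.0200433
V̂(x̄_st) = 0.376262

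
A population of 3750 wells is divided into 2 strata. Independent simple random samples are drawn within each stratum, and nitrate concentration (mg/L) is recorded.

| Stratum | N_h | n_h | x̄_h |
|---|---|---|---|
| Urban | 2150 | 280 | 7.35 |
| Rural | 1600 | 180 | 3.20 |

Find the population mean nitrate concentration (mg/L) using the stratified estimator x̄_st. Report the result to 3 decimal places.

x̄_st ≈ 5.579

N = Σ N_h = 3750. Stratum weights W_h = N_h/N.
x̄_st = (2150·7.35 + 1600·3.20) / 3750 = 5.57933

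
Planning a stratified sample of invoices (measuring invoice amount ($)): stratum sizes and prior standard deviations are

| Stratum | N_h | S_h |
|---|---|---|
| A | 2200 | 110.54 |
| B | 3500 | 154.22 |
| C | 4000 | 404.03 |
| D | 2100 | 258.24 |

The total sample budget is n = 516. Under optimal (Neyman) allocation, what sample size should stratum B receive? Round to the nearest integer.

95

Neyman allocation: n_h = n · N_h S_h / Σ N_i S_i, with n = 516.
  stratum A: N_h·S_h = 2200·110.54 = 243188.00
  stratum B: N_h·S_h = 3500·154.22 = 539770.00
  stratum C: N_h·S_h = 4000·404.03 = 1616120.00
  stratum D: N_h·S_h = 2100·258.24 = 542304.00
Σ N_h S_h = 2941382.00
n for stratum B = 516·539770.00/2941382.00 = 94.691 → 95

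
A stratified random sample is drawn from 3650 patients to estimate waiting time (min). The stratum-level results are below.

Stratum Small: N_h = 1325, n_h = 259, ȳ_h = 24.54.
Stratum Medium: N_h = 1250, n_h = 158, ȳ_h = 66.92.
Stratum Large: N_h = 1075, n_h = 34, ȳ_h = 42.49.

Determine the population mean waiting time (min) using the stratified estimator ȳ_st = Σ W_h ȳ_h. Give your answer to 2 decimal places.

N = Σ N_h = 3650. Stratum weights W_h = N_h/N.
ȳ_st = (1325·24.54 + 1250·66.92 + 1075·42.49) / 3650 = 44.3403

ȳ_st ≈ 44.34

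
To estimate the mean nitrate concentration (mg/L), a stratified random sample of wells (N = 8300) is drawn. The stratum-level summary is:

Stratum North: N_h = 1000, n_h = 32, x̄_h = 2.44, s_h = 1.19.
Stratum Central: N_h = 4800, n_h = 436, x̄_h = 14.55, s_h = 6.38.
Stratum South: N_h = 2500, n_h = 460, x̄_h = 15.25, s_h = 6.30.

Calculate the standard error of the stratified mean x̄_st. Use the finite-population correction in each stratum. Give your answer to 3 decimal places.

V̂(x̄_st) = Σ W_h² (1 − n_h/N_h) s_h²/n_h, with W_h = N_h/N and N = 8300:
  stratum North: (1000/8300)²·(1 − 32/1000)·1.19²/32 = 0.000621818
  stratum Central: (4800/8300)²·(1 − 436/4800)·6.38²/436 = 0.0283873
  stratum South: (2500/8300)²·(1 − 460/2500)·6.30²/460 = 0.00638759
V̂(x̄_st) = 0.0353967
SE(x̄_st) = √0.0353967 = 0.18814

SE(x̄_st) ≈ 0.188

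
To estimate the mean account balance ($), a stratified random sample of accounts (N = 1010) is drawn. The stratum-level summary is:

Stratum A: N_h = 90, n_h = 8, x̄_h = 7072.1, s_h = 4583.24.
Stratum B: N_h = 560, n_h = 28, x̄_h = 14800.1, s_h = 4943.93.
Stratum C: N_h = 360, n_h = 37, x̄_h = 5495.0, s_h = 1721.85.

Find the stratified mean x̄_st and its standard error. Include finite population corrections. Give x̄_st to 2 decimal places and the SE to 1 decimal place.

x̄_st ≈ 10794.80, SE ≈ 532.0

x̄_st = Σ W_h x̄_h = (90·7072.1 + 560·14800.1 + 360·5495.0)/1010 = 10794.79703
V̂(x̄_st) = Σ W_h² (1 − n_h/N_h) s_h²/n_h, with W_h = N_h/N and N = 1010:
  stratum A: (90/1010)²·(1 − 8/90)·4583.24²/8 = 18996.3
  stratum B: (560/1010)²·(1 − 28/560)·4943.93²/28 = 254943
  stratum C: (360/1010)²·(1 − 37/360)·1721.85²/37 = 9133.79
V̂(x̄_st) = 283073
SE(x̄_st) = √283073 = 532.046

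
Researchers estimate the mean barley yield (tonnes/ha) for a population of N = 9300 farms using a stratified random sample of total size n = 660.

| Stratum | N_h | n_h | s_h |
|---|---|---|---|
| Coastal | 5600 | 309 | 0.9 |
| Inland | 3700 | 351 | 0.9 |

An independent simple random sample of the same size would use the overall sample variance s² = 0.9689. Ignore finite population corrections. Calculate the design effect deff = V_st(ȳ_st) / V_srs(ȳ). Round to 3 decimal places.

V̂(ȳ_st) = Σ W_h² s_h²/n_h, with W_h = N_h/N and N = 9300:
  stratum Coastal: (5600/9300)²·0.9²/309 = 0.000950466
  stratum Inland: (3700/9300)²·0.9²/351 = 0.000365271
V_st = 0.00131574
V_srs = s²/n = 0.9689/660 = 0.00146803
deff = V_st / V_srs = 0.00131574/0.00146803 = 0.8963

deff ≈ 0.896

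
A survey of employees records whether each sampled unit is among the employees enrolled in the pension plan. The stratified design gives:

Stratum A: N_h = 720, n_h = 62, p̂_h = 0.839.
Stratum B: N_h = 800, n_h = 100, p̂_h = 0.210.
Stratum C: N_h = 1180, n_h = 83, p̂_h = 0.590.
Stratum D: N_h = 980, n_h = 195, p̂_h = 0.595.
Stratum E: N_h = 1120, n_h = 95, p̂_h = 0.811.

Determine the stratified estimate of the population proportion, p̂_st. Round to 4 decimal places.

N = 4800; stratum weights W_h = N_h/N.
p̂_st = Σ W_h p̂_h = (720·0.839 + 800·0.210 + 1180·0.590 + 980·0.595 + 1120·0.811)/4800 = 0.61660

p̂_st ≈ 0.6166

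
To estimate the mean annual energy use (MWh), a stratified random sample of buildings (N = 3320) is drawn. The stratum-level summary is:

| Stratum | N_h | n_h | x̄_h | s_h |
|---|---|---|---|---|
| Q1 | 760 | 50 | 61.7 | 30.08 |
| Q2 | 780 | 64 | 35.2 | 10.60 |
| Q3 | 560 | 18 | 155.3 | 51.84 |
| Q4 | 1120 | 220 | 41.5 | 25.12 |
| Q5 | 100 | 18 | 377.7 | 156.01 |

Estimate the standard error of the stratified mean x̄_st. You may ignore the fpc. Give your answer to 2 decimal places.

V̂(x̄_st) = Σ W_h² s_h²/n_h, with W_h = N_h/N and N = 3320:
  stratum Q1: (760/3320)²·30.08²/50 = 0.94828
  stratum Q2: (780/3320)²·10.60²/64 = 0.0969047
  stratum Q3: (560/3320)²·51.84²/18 = 4.24773
  stratum Q4: (1120/3320)²·25.12²/220 = 0.32642
  stratum Q5: (100/3320)²·156.01²/18 = 1.22675
V̂(x̄_st) = 6.84609
SE(x̄_st) = √6.84609 = 2.6165

SE(x̄_st) ≈ 2.62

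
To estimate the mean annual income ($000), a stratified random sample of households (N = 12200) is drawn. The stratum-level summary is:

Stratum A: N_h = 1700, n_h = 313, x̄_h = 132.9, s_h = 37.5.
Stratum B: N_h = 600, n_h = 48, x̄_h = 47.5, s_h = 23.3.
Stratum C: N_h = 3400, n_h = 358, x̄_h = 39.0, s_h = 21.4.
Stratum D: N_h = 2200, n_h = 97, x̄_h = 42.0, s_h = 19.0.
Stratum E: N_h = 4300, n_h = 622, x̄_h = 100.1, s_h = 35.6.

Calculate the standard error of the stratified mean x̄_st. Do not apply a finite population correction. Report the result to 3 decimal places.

V̂(x̄_st) = Σ W_h² s_h²/n_h, with W_h = N_h/N and N = 12200:
  stratum A: (1700/12200)²·37.5²/313 = 0.0872361
  stratum B: (600/12200)²·23.3²/48 = 0.0273561
  stratum C: (3400/12200)²·21.4²/358 = 0.0993534
  stratum D: (2200/12200)²·19.0²/97 = 0.121021
  stratum E: (4300/12200)²·35.6²/622 = 0.25312
V̂(x̄_st) = 0.588087
SE(x̄_st) = √0.588087 = 0.766868

SE(x̄_st) ≈ 0.767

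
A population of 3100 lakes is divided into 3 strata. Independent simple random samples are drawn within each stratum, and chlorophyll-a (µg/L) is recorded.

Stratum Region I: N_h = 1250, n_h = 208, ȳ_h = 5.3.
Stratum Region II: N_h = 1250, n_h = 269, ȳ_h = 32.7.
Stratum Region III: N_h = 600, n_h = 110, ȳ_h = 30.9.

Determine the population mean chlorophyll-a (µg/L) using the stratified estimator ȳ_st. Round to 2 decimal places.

N = Σ N_h = 3100. Stratum weights W_h = N_h/N.
ȳ_st = (1250·5.3 + 1250·32.7 + 600·30.9) / 3100 = 21.3032

ȳ_st ≈ 21.30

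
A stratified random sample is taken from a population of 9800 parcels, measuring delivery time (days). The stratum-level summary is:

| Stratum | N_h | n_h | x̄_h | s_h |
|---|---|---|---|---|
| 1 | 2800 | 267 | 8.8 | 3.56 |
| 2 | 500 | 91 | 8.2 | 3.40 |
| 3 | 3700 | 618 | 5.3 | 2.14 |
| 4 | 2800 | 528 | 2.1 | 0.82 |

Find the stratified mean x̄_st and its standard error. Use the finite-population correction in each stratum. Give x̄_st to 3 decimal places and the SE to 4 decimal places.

x̄_st ≈ 5.534, SE ≈ 0.0688

x̄_st = Σ W_h x̄_h = (2800·8.8 + 500·8.2 + 3700·5.3 + 2800·2.1)/9800 = 5.53367
V̂(x̄_st) = Σ W_h² (1 − n_h/N_h) s_h²/n_h, with W_h = N_h/N and N = 9800:
  stratum 1: (2800/9800)²·(1 − 267/2800)·3.56²/267 = 0.00350534
  stratum 2: (500/9800)²·(1 − 91/500)·3.40²/91 = 0.000270494
  stratum 3: (3700/9800)²·(1 − 618/3700)·2.14²/618 = 0.000879876
  stratum 4: (2800/9800)²·(1 − 528/2800)·0.82²/528 = 8.43544e-05
V̂(x̄_st) = 0.00474006
SE(x̄_st) = √0.00474006 = 0.0688481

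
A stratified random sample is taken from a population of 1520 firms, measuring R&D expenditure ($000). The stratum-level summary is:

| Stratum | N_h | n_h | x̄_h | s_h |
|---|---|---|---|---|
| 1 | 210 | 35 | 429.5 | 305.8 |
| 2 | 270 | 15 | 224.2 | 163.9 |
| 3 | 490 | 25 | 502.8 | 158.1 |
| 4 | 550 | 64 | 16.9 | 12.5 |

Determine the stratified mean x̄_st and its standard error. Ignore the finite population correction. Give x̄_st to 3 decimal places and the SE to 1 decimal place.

x̄_st ≈ 267.366, SE ≈ 14.6

x̄_st = Σ W_h x̄_h = (210·429.5 + 270·224.2 + 490·502.8 + 550·16.9)/1520 = 267.36579
V̂(x̄_st) = Σ W_h² s_h²/n_h, with W_h = N_h/N and N = 1520:
  stratum 1: (210/1520)²·305.8²/35 = 50.9986
  stratum 2: (270/1520)²·163.9²/15 = 56.5076
  stratum 3: (490/1520)²·158.1²/25 = 103.903
  stratum 4: (550/1520)²·12.5²/64 = 0.319653
V̂(x̄_st) = 211.729
SE(x̄_st) = √211.729 = 14.5509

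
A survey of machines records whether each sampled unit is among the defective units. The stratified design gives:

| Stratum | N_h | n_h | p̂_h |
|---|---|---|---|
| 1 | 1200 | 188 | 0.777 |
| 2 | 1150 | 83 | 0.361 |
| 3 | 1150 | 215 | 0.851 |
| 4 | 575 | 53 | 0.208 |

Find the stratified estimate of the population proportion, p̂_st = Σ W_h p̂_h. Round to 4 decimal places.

p̂_st ≈ 0.6002

N = 4075; stratum weights W_h = N_h/N.
p̂_st = Σ W_h p̂_h = (1200·0.777 + 1150·0.361 + 1150·0.851 + 575·0.208)/4075 = 0.60020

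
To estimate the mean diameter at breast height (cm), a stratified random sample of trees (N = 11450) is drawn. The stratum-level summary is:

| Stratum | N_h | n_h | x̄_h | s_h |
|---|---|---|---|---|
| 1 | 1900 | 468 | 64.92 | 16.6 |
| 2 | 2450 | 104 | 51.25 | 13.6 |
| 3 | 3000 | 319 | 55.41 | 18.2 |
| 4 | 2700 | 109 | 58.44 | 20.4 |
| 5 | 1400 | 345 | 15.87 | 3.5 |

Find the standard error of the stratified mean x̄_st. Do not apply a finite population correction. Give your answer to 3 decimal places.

SE(x̄_st) ≈ 0.618

V̂(x̄_st) = Σ W_h² s_h²/n_h, with W_h = N_h/N and N = 11450:
  stratum 1: (1900/11450)²·16.6²/468 = 0.0162131
  stratum 2: (2450/11450)²·13.6²/104 = 0.0814265
  stratum 3: (3000/11450)²·18.2²/319 = 0.0712826
  stratum 4: (2700/11450)²·20.4²/109 = 0.2123
  stratum 5: (1400/11450)²·3.5²/345 = 0.000530838
V̂(x̄_st) = 0.381753
SE(x̄_st) = √0.381753 = 0.617862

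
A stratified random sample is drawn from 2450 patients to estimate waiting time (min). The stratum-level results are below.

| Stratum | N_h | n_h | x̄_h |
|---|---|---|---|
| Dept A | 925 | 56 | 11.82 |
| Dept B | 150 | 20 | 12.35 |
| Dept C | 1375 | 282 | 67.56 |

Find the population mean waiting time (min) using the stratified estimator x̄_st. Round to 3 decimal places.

N = Σ N_h = 2450. Stratum weights W_h = N_h/N.
x̄_st = (925·11.82 + 150·12.35 + 1375·67.56) / 2450 = 43.13510

x̄_st ≈ 43.135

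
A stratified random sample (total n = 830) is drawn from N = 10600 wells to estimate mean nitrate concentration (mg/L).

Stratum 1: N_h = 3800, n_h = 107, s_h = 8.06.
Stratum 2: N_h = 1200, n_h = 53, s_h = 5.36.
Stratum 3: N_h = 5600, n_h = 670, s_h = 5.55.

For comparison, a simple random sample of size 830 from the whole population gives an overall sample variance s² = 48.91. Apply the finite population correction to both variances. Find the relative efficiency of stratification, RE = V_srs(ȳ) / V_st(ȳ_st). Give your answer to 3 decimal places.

V̂(ȳ_st) = Σ W_h² (1 − n_h/N_h) s_h²/n_h, with W_h = N_h/N and N = 10600:
  stratum 1: (3800/10600)²·(1 − 107/3800)·8.06²/107 = 0.0758294
  stratum 2: (1200/10600)²·(1 − 53/1200)·5.36²/53 = 0.00664028
  stratum 3: (5600/10600)²·(1 − 670/5600)·5.55²/670 = 0.0112963
V_st = 0.0937659
V_srs = (1 − 830/10600)·48.91/830 = 0.0543136
Relative efficiency = V_srs / V_st = 0.0543136/0.0937659 = 0.5792

RE ≈ 0.579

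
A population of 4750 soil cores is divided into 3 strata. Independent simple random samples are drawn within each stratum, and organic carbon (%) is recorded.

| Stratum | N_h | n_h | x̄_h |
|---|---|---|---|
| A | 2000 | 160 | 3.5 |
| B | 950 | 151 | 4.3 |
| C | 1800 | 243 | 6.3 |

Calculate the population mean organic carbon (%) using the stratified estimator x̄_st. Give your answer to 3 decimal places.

x̄_st ≈ 4.721

N = Σ N_h = 4750. Stratum weights W_h = N_h/N.
x̄_st = (2000·3.5 + 950·4.3 + 1800·6.3) / 4750 = 4.72105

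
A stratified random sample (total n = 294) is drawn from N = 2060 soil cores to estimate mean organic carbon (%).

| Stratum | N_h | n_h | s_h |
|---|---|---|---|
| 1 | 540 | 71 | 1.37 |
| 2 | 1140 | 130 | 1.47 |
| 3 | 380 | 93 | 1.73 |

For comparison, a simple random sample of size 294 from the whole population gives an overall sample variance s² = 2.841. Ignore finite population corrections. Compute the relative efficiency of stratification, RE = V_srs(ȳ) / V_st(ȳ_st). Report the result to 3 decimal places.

V̂(ȳ_st) = Σ W_h² s_h²/n_h, with W_h = N_h/N and N = 2060:
  stratum 1: (540/2060)²·1.37²/71 = 0.0018165
  stratum 2: (1140/2060)²·1.47²/130 = 0.00509057
  stratum 3: (380/2060)²·1.73²/93 = 0.00109507
V_st = 0.00800214
V_srs = s²/n = 2.841/294 = 0.00966327
Relative efficiency = V_srs / V_st = 0.00966327/0.00800214 = 1.2076

RE ≈ 1.208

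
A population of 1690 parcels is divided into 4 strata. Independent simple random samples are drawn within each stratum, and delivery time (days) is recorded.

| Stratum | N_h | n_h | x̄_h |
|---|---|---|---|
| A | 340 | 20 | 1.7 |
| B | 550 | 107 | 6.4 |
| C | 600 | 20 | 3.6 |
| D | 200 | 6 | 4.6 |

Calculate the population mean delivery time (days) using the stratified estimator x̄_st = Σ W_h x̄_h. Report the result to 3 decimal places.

N = Σ N_h = 1690. Stratum weights W_h = N_h/N.
x̄_st = (340·1.7 + 550·6.4 + 600·3.6 + 200·4.6) / 1690 = 4.24734

x̄_st ≈ 4.247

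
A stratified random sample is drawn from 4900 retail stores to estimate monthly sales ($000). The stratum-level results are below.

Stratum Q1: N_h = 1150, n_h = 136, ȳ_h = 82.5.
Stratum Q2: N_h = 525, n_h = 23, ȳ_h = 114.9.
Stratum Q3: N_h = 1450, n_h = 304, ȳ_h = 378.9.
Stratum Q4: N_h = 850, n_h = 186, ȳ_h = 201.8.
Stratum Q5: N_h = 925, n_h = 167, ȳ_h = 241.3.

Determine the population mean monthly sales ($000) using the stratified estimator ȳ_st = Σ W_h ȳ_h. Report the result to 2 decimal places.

N = Σ N_h = 4900. Stratum weights W_h = N_h/N.
ȳ_st = (1150·82.5 + 525·114.9 + 1450·378.9 + 850·201.8 + 925·241.3) / 4900 = 224.3541

ȳ_st ≈ 224.35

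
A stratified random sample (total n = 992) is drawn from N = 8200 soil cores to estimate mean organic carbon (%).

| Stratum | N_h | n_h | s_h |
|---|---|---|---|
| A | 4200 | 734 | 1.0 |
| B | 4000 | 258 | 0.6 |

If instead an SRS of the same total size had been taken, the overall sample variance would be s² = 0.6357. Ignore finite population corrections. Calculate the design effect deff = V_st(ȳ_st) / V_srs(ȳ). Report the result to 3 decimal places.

V̂(ȳ_st) = Σ W_h² s_h²/n_h, with W_h = N_h/N and N = 8200:
  stratum A: (4200/8200)²·1.0²/734 = 0.000357417
  stratum B: (4000/8200)²·0.6²/258 = 0.000332028
V_st = 0.000689445
V_srs = s²/n = 0.6357/992 = 0.000640827
deff = V_st / V_srs = 0.000689445/0.000640827 = 1.0759

deff ≈ 1.076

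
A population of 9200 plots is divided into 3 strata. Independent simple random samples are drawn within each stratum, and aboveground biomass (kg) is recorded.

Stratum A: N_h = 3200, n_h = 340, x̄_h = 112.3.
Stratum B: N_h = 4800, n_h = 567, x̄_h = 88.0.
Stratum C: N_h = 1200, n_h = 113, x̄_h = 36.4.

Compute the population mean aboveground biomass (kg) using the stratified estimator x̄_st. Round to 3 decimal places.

x̄_st ≈ 89.722

N = Σ N_h = 9200. Stratum weights W_h = N_h/N.
x̄_st = (3200·112.3 + 4800·88.0 + 1200·36.4) / 9200 = 89.72174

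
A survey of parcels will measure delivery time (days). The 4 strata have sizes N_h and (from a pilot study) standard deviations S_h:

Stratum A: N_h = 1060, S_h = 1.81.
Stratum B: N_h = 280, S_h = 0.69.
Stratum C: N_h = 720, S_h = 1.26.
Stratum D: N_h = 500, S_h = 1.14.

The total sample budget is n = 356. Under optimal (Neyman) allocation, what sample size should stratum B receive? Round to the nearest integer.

19

Neyman allocation: n_h = n · N_h S_h / Σ N_i S_i, with n = 356.
  stratum A: N_h·S_h = 1060·1.81 = 1918.60
  stratum B: N_h·S_h = 280·0.69 = 193.20
  stratum C: N_h·S_h = 720·1.26 = 907.20
  stratum D: N_h·S_h = 500·1.14 = 570.00
Σ N_h S_h = 3589.00
n for stratum B = 356·193.20/3589.00 = 19.164 → 19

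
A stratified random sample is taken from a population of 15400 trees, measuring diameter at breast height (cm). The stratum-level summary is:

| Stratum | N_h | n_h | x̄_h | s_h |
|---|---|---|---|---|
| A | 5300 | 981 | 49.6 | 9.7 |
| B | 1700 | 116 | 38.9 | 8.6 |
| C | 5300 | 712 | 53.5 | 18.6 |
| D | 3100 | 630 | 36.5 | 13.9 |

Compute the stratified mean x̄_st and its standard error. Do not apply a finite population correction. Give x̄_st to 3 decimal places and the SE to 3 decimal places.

x̄_st ≈ 47.124, SE ≈ 0.299

x̄_st = Σ W_h x̄_h = (5300·49.6 + 1700·38.9 + 5300·53.5 + 3100·36.5)/15400 = 47.12403
V̂(x̄_st) = Σ W_h² s_h²/n_h, with W_h = N_h/N and N = 15400:
  stratum A: (5300/15400)²·9.7²/981 = 0.0113602
  stratum B: (1700/15400)²·8.6²/116 = 0.00776954
  stratum C: (5300/15400)²·18.6²/712 = 0.0575514
  stratum D: (3100/15400)²·13.9²/630 = 0.0124271
V̂(x̄_st) = 0.0891083
SE(x̄_st) = √0.0891083 = 0.29851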